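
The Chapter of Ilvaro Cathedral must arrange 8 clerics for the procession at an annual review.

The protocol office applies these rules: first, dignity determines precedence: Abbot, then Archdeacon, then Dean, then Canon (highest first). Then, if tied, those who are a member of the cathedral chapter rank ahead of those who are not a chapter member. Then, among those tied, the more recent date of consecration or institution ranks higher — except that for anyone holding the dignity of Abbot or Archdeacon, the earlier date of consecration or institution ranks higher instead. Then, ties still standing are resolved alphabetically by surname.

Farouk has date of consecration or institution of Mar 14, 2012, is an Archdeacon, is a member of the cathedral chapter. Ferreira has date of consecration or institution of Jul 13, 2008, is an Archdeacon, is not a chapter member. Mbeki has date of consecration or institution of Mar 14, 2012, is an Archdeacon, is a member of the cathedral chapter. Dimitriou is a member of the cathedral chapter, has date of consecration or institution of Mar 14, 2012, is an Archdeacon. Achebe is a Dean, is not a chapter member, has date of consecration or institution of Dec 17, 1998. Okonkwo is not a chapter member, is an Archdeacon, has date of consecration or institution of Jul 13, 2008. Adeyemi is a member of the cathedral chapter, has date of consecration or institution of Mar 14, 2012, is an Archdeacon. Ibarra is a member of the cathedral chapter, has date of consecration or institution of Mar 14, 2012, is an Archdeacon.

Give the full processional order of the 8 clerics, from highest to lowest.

By dignity: Adeyemi, Dimitriou, Farouk, Ibarra, Mbeki, Ferreira and Okonkwo (Archdeacon); then Achebe (Dean).
Among Adeyemi, Dimitriou, Farouk, Ibarra, Mbeki, Ferreira and Okonkwo, a member of the cathedral chapter before not a chapter member: Adeyemi, Dimitriou, Farouk, Ibarra and Mbeki (a member of the cathedral chapter) before Ferreira and Okonkwo (not a chapter member).
Adeyemi, Dimitriou, Farouk, Ibarra and Mbeki all have date of consecration or institution Mar 14, 2012, so the next rule applies.
Among Adeyemi, Dimitriou, Farouk, Ibarra and Mbeki, alphabetically by surname: Adeyemi before Dimitriou before Farouk before Ibarra before Mbeki.
Ferreira and Okonkwo both have date of consecration or institution Jul 13, 2008, so the next rule applies.
Among Ferreira and Okonkwo, alphabetically by surname: Ferreira before Okonkwo.
Full order: Adeyemi, Dimitriou, Farouk, Ibarra, Mbeki, Ferreira, Okonkwo, Achebe.

Adeyemi, Dimitriou, Farouk, Ibarra, Mbeki, Ferreira, Okonkwo, Achebe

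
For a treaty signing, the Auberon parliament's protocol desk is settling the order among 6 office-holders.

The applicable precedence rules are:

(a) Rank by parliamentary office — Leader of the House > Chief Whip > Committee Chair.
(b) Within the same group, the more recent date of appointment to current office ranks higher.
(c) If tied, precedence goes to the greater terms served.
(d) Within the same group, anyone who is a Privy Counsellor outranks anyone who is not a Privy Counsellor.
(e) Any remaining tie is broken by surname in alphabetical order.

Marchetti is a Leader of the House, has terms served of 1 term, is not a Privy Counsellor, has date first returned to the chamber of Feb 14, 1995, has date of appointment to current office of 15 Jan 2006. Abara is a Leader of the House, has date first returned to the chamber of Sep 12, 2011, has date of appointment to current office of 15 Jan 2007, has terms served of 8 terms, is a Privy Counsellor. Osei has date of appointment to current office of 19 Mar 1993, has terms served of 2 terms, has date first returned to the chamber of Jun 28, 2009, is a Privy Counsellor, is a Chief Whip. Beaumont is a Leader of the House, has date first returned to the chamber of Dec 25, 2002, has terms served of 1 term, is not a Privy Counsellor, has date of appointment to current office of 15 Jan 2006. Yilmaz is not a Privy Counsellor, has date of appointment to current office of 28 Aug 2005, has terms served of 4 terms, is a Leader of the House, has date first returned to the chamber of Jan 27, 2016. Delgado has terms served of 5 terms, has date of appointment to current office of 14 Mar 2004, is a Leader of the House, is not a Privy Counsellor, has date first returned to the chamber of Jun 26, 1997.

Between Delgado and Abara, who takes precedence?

Abara

By parliamentary office: Abara, Beaumont, Marchetti, Yilmaz and Delgado (Leader of the House); then Osei (Chief Whip).
Among Abara, Beaumont, Marchetti, Yilmaz and Delgado, by date of appointment to current office (later first): Abara (15 Jan 2007) before Beaumont and Marchetti (15 Jan 2006) before Yilmaz (28 Aug 2005) before Delgado (14 Mar 2004).
Beaumont and Marchetti both have terms served 1 term, so the next rule applies.
Beaumont and Marchetti are each not a Privy Counsellor, so the next rule applies.
Among Beaumont and Marchetti, alphabetically by surname: Beaumont before Marchetti.
So Abara takes precedence.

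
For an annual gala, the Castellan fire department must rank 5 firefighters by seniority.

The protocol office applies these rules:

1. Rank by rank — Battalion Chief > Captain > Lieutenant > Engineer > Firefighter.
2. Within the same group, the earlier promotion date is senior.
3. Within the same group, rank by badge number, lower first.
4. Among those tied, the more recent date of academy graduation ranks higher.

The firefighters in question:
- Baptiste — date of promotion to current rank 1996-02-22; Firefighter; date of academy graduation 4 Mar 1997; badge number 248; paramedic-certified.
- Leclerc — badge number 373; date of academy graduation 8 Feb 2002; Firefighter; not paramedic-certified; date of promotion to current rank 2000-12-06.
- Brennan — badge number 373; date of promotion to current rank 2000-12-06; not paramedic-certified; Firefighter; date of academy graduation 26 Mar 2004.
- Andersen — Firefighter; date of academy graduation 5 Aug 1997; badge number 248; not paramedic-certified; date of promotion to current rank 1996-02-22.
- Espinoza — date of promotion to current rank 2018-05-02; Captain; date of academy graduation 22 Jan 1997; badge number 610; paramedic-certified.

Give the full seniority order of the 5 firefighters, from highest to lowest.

Espinoza, Andersen, Baptiste, Brennan, Leclerc

By rank: Espinoza (Captain); then Andersen, Baptiste, Brennan and Leclerc (Firefighter).
Among Andersen, Baptiste, Brennan and Leclerc, by date of promotion to current rank (earlier first): Andersen and Baptiste (1996-02-22) before Brennan and Leclerc (2000-12-06).
Andersen and Baptiste both have badge number 248, so the next rule applies.
Among Andersen and Baptiste, by date of academy graduation (later first): Andersen (5 Aug 1997) before Baptiste (4 Mar 1997).
Brennan and Leclerc both have badge number 373, so the next rule applies.
Among Brennan and Leclerc, by date of academy graduation (later first): Brennan (26 Mar 2004) before Leclerc (8 Feb 2002).
Full order: Espinoza, Andersen, Baptiste, Brennan, Leclerc.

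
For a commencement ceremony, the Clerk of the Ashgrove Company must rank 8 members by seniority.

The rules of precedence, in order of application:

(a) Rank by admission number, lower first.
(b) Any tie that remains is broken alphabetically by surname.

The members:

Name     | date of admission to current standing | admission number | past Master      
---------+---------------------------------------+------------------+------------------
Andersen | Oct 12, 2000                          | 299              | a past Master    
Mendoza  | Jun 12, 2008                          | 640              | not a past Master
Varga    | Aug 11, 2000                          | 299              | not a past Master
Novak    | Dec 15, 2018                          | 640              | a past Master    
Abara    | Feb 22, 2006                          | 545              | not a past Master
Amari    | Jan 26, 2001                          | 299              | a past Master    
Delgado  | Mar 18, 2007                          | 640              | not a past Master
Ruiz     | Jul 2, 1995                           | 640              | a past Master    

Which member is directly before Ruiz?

By admission number (lower first): Amari, Andersen and Varga (each 299); then Abara (545); then Delgado, Mendoza, Novak and Ruiz (each 640).
Among Amari, Andersen and Varga, alphabetically by surname: Amari before Andersen before Varga.
Among Delgado, Mendoza, Novak and Ruiz, alphabetically by surname: Delgado before Mendoza before Novak before Ruiz.
Order: Amari, Andersen, Varga, Abara, Delgado, Mendoza, Novak, Ruiz.

Novak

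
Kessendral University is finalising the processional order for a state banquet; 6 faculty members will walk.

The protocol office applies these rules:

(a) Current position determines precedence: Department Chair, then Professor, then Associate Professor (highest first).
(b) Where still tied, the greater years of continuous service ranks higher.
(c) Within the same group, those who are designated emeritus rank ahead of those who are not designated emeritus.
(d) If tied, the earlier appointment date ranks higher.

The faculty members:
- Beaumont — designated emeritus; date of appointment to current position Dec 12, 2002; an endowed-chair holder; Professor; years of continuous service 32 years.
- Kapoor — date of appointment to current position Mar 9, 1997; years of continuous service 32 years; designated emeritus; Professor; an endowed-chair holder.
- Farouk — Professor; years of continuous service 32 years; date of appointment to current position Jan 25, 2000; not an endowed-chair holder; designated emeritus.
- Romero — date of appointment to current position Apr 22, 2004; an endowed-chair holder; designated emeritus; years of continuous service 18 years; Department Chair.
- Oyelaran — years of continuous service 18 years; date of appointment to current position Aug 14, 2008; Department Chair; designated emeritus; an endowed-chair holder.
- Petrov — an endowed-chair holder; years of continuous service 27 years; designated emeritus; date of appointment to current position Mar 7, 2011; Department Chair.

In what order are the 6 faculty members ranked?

Petrov, Romero, Oyelaran, Kapoor, Farouk, Beaumont

By current position: Petrov, Romero and Oyelaran (Department Chair); then Kapoor, Farouk and Beaumont (Professor).
Among Petrov, Romero and Oyelaran, by years of continuous service (higher first): Petrov (27 years) before Romero and Oyelaran (18 years).
Romero and Oyelaran are each designated emeritus, so the next rule applies.
Among Romero and Oyelaran, by date of appointment to current position (earlier first): Romero (Apr 22, 2004) before Oyelaran (Aug 14, 2008).
Kapoor, Farouk and Beaumont all have years of continuous service 32 years, so the next rule applies.
Kapoor, Farouk and Beaumont are each designated emeritus, so the next rule applies.
Among Kapoor, Farouk and Beaumont, by date of appointment to current position (earlier first): Kapoor (Mar 9, 1997) before Farouk (Jan 25, 2000) before Beaumont (Dec 12, 2002).
Full order: Petrov, Romero, Oyelaran, Kapoor, Farouk, Beaumont.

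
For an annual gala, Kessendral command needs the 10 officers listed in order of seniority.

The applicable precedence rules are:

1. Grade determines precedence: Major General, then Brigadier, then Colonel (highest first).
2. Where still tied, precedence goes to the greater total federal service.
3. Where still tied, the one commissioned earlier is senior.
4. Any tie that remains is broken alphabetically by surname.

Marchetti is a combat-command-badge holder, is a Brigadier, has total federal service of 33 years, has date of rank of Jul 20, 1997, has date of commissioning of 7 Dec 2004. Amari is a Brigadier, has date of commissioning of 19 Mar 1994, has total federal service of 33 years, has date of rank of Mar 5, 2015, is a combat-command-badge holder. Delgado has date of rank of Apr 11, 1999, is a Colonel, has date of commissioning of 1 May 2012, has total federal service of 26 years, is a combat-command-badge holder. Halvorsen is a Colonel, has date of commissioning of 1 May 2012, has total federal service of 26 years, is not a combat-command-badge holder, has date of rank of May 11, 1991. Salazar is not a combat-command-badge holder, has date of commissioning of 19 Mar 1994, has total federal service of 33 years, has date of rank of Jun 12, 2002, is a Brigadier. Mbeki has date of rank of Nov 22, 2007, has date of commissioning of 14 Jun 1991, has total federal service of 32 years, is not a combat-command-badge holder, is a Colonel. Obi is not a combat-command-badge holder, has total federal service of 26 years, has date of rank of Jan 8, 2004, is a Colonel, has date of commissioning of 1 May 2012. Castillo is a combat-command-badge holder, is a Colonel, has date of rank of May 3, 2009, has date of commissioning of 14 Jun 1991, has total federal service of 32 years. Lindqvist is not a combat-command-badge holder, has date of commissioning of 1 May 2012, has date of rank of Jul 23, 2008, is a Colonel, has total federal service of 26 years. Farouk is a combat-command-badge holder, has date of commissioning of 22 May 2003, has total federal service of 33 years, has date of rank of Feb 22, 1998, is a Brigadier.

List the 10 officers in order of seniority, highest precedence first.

Amari, Salazar, Farouk, Marchetti, Castillo, Mbeki, Delgado, Halvorsen, Lindqvist, Obi

By grade: Amari, Salazar, Farouk and Marchetti (Brigadier); then Castillo, Mbeki, Delgado, Halvorsen, Lindqvist and Obi (Colonel).
Amari, Salazar, Farouk and Marchetti all have total federal service 33 years, so the next rule applies.
Among Amari, Salazar, Farouk and Marchetti, by date of commissioning (earlier first): Amari and Salazar (19 Mar 1994) before Farouk (22 May 2003) before Marchetti (7 Dec 2004).
Among Amari and Salazar, alphabetically by surname: Amari before Salazar.
Among Castillo, Mbeki, Delgado, Halvorsen, Lindqvist and Obi, by total federal service (higher first): Castillo and Mbeki (32 years) before Delgado, Halvorsen, Lindqvist and Obi (26 years).
Castillo and Mbeki both have date of commissioning 14 Jun 1991, so the next rule applies.
Among Castillo and Mbeki, alphabetically by surname: Castillo before Mbeki.
Delgado, Halvorsen, Lindqvist and Obi all have date of commissioning 1 May 2012, so the next rule applies.
Among Delgado, Halvorsen, Lindqvist and Obi, alphabetically by surname: Delgado before Halvorsen before Lindqvist before Obi.
Full order: Amari, Salazar, Farouk, Marchetti, Castillo, Mbeki, Delgado, Halvorsen, Lindqvist, Obi.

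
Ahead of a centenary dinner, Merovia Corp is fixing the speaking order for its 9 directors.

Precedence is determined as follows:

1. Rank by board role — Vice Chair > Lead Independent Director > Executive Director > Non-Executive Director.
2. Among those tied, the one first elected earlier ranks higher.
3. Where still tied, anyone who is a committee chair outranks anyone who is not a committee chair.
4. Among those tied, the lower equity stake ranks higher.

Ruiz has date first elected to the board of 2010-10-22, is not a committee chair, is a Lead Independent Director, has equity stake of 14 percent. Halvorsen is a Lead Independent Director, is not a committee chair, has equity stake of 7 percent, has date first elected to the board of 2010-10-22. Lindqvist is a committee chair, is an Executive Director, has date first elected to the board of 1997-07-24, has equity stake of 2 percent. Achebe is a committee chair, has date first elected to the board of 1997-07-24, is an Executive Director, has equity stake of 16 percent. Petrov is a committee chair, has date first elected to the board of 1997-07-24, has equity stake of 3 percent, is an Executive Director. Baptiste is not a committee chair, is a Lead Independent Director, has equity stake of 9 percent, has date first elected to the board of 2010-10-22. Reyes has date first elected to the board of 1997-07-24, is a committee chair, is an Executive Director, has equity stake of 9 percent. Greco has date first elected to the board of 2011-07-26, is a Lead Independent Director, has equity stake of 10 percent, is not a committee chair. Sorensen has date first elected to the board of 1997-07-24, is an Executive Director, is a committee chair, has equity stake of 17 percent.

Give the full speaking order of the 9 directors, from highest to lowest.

Halvorsen, Baptiste, Ruiz, Greco, Lindqvist, Petrov, Reyes, Achebe, Sorensen

By board role: Halvorsen, Baptiste, Ruiz and Greco (Lead Independent Director); then Lindqvist, Petrov, Reyes, Achebe and Sorensen (Executive Director).
Among Halvorsen, Baptiste, Ruiz and Greco, by date first elected to the board (earlier first): Halvorsen, Baptiste and Ruiz (2010-10-22) before Greco (2011-07-26).
Halvorsen, Baptiste and Ruiz are each not a committee chair, so the next rule applies.
Among Halvorsen, Baptiste and Ruiz, by equity stake (lower first): Halvorsen (7 percent) before Baptiste (9 percent) before Ruiz (14 percent).
Lindqvist, Petrov, Reyes, Achebe and Sorensen all have date first elected to the board 1997-07-24, so the next rule applies.
Lindqvist, Petrov, Reyes, Achebe and Sorensen are each a committee chair, so the next rule applies.
Among Lindqvist, Petrov, Reyes, Achebe and Sorensen, by equity stake (lower first): Lindqvist (2 percent) before Petrov (3 percent) before Reyes (9 percent) before Achebe (16 percent) before Sorensen (17 percent).
Full order: Halvorsen, Baptiste, Ruiz, Greco, Lindqvist, Petrov, Reyes, Achebe, Sorensen.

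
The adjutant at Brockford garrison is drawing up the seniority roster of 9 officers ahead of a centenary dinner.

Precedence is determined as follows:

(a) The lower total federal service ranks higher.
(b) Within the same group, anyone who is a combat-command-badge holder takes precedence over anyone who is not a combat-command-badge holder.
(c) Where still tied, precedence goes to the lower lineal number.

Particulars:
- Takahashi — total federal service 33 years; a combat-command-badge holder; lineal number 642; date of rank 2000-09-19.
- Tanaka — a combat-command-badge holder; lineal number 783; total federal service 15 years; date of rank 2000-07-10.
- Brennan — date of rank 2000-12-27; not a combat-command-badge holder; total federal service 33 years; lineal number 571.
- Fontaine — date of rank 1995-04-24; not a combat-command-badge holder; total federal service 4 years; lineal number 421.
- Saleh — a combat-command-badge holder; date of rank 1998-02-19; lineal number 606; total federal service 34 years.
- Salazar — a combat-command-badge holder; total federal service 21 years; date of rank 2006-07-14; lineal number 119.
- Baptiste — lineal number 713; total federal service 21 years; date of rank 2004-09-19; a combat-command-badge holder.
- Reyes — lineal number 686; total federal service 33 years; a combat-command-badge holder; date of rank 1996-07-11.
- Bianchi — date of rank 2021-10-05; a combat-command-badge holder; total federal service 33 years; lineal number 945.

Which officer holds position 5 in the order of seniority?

Takahashi

By total federal service (lower first): Fontaine (4 years); then Tanaka (15 years); then Salazar and Baptiste (both 21 years); then Takahashi, Reyes, Bianchi and Brennan (each 33 years); then Saleh (34 years).
Salazar and Baptiste are each a combat-command-badge holder, so the next rule applies.
Among Salazar and Baptiste, by lineal number (lower first): Salazar (119) before Baptiste (713).
Among Takahashi, Reyes, Bianchi and Brennan, a combat-command-badge holder before not a combat-command-badge holder: Takahashi, Reyes and Bianchi (a combat-command-badge holder) before Brennan (not a combat-command-badge holder).
Among Takahashi, Reyes and Bianchi, by lineal number (lower first): Takahashi (642) before Reyes (686) before Bianchi (945).
Order: Fontaine, Tanaka, Salazar, Baptiste, Takahashi, Reyes, Bianchi, Brennan, Saleh.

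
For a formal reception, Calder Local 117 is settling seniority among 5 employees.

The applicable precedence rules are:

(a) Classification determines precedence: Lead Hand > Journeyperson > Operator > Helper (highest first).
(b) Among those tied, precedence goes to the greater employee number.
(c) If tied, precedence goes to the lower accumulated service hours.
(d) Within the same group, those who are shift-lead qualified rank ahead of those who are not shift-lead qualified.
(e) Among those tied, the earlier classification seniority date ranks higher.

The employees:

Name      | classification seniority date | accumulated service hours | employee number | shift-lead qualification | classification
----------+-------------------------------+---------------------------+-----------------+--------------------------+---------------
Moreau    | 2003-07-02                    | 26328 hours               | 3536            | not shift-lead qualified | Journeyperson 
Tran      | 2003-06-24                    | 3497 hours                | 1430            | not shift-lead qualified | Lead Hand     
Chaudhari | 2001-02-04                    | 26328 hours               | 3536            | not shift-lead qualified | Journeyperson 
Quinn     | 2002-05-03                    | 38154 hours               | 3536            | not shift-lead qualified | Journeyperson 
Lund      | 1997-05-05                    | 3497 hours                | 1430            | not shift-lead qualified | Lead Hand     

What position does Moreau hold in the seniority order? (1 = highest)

4

By classification: Lund and Tran (Lead Hand); then Chaudhari, Moreau and Quinn (Journeyperson).
Lund and Tran both have employee number 1430, so the next rule applies.
Lund and Tran both have accumulated service hours 3497 hours, so the next rule applies.
Lund and Tran are each not shift-lead qualified, so the next rule applies.
Among Lund and Tran, by classification seniority date (earlier first): Lund (1997-05-05) before Tran (2003-06-24).
Chaudhari, Moreau and Quinn all have employee number 3536, so the next rule applies.
Among Chaudhari, Moreau and Quinn, by accumulated service hours (lower first): Chaudhari and Moreau (26328 hours) before Quinn (38154 hours).
Chaudhari and Moreau are each not shift-lead qualified, so the next rule applies.
Among Chaudhari and Moreau, by classification seniority date (earlier first): Chaudhari (2001-02-04) before Moreau (2003-07-02).
Order: Lund, Tran, Chaudhari, Moreau, Quinn. So position 4.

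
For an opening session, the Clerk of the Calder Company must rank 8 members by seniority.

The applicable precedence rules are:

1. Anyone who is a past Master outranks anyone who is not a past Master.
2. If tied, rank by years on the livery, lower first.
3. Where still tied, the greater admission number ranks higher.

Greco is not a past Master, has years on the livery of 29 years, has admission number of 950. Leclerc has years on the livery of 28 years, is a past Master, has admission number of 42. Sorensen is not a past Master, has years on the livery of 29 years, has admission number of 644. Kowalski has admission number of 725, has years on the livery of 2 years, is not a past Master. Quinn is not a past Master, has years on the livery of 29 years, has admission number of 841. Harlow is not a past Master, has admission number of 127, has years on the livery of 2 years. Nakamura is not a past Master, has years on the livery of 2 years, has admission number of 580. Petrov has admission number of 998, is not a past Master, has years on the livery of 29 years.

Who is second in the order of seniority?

By the first rule: Leclerc (a past Master); then Kowalski, Nakamura, Harlow, Petrov, Greco, Quinn and Sorensen (each not a past Master).
Among Kowalski, Nakamura, Harlow, Petrov, Greco, Quinn and Sorensen, by years on the livery (lower first): Kowalski, Nakamura and Harlow (2 years) before Petrov, Greco, Quinn and Sorensen (29 years).
Among Kowalski, Nakamura and Harlow, by admission number (higher first): Kowalski (725) before Nakamura (580) before Harlow (127).
Among Petrov, Greco, Quinn and Sorensen, by admission number (higher first): Petrov (998) before Greco (950) before Quinn (841) before Sorensen (644).
Order: Leclerc, Kowalski, Nakamura, Harlow, Petrov, Greco, Quinn, Sorensen.

Kowalski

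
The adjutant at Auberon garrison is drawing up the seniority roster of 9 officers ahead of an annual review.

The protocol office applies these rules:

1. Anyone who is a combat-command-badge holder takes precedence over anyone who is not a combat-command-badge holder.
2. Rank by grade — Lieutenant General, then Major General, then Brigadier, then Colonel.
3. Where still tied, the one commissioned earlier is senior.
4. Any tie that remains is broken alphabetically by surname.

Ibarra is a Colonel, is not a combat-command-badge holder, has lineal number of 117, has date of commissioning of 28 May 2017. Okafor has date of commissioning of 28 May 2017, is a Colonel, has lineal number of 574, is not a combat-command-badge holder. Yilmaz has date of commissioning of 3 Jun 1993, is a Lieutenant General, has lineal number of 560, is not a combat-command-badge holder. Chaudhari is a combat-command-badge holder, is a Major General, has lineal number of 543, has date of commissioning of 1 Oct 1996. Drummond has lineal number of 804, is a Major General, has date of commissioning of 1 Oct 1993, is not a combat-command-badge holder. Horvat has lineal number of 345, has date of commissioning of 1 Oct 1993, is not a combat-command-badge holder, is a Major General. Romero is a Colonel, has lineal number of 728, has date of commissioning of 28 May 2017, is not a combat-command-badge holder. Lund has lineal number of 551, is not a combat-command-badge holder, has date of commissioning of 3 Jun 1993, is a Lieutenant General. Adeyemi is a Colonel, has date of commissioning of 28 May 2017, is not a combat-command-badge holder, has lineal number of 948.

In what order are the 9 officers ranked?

Chaudhari, Lund, Yilmaz, Drummond, Horvat, Adeyemi, Ibarra, Okafor, Romero

By the first rule: Chaudhari (a combat-command-badge holder); then Lund, Yilmaz, Drummond, Horvat, Adeyemi, Ibarra, Okafor and Romero (each not a combat-command-badge holder).
Among Lund, Yilmaz, Drummond, Horvat, Adeyemi, Ibarra, Okafor and Romero, by grade: Lund and Yilmaz (Lieutenant General) before Drummond and Horvat (Major General) before Adeyemi, Ibarra, Okafor and Romero (Colonel).
Lund and Yilmaz both have date of commissioning 3 Jun 1993, so the next rule applies.
Among Lund and Yilmaz, alphabetically by surname: Lund before Yilmaz.
Drummond and Horvat both have date of commissioning 1 Oct 1993, so the next rule applies.
Among Drummond and Horvat, alphabetically by surname: Drummond before Horvat.
Adeyemi, Ibarra, Okafor and Romero all have date of commissioning 28 May 2017, so the next rule applies.
Among Adeyemi, Ibarra, Okafor and Romero, alphabetically by surname: Adeyemi before Ibarra before Okafor before Romero.
Full order: Chaudhari, Lund, Yilmaz, Drummond, Horvat, Adeyemi, Ibarra, Okafor, Romero.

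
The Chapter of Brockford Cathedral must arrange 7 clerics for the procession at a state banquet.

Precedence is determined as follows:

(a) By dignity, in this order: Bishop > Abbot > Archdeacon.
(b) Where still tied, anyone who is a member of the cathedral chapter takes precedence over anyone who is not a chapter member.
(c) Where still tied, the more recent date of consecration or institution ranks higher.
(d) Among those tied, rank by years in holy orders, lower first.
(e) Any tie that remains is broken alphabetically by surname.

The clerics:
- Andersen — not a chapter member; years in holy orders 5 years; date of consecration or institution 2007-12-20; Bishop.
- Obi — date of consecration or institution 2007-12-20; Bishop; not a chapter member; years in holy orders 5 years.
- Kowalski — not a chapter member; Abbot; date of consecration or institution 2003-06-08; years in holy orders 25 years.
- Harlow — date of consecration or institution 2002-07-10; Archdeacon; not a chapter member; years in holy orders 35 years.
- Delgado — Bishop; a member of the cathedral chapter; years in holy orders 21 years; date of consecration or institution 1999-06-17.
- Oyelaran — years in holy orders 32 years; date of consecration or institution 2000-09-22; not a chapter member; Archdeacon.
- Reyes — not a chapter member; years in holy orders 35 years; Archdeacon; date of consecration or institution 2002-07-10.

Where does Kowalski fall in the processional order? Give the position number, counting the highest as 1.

4

By dignity: Delgado, Andersen and Obi (Bishop); then Kowalski (Abbot); then Harlow, Reyes and Oyelaran (Archdeacon).
Among Delgado, Andersen and Obi, a member of the cathedral chapter before not a chapter member: Delgado (a member of the cathedral chapter) before Andersen and Obi (not a chapter member).
Andersen and Obi both have date of consecration or institution 2007-12-20, so the next rule applies.
Andersen and Obi both have years in holy orders 5 years, so the next rule applies.
Among Andersen and Obi, alphabetically by surname: Andersen before Obi.
Harlow, Reyes and Oyelaran are each not a chapter member, so the next rule applies.
Among Harlow, Reyes and Oyelaran, by date of consecration or institution (later first): Harlow and Reyes (2002-07-10) before Oyelaran (2000-09-22).
Harlow and Reyes both have years in holy orders 35 years, so the next rule applies.
Among Harlow and Reyes, alphabetically by surname: Harlow before Reyes.
Order: Delgado, Andersen, Obi, Kowalski, Harlow, Reyes, Oyelaran. So position 4.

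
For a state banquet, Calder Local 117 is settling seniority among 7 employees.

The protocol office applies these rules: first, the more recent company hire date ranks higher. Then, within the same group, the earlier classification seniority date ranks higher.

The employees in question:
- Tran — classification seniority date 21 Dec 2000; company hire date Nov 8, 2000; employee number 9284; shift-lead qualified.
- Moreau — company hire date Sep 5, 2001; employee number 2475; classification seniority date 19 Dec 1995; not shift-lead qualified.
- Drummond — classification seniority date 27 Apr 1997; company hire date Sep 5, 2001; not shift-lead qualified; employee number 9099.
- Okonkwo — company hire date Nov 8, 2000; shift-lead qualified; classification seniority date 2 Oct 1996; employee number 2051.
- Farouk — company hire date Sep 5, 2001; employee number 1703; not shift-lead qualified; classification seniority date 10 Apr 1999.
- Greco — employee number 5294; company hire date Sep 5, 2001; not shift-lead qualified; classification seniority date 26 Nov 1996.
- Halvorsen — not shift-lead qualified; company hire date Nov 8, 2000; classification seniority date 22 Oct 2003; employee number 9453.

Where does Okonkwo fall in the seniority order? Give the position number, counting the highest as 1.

By company hire date (later first): Moreau, Greco, Drummond and Farouk (each Sep 5, 2001); then Okonkwo, Tran and Halvorsen (each Nov 8, 2000).
Among Moreau, Greco, Drummond and Farouk, by classification seniority date (earlier first): Moreau (19 Dec 1995) before Greco (26 Nov 1996) before Drummond (27 Apr 1997) before Farouk (10 Apr 1999).
Among Okonkwo, Tran and Halvorsen, by classification seniority date (earlier first): Okonkwo (2 Oct 1996) before Tran (21 Dec 2000) before Halvorsen (22 Oct 2003).
Order: Moreau, Greco, Drummond, Farouk, Okonkwo, Tran, Halvorsen. So position 5.

5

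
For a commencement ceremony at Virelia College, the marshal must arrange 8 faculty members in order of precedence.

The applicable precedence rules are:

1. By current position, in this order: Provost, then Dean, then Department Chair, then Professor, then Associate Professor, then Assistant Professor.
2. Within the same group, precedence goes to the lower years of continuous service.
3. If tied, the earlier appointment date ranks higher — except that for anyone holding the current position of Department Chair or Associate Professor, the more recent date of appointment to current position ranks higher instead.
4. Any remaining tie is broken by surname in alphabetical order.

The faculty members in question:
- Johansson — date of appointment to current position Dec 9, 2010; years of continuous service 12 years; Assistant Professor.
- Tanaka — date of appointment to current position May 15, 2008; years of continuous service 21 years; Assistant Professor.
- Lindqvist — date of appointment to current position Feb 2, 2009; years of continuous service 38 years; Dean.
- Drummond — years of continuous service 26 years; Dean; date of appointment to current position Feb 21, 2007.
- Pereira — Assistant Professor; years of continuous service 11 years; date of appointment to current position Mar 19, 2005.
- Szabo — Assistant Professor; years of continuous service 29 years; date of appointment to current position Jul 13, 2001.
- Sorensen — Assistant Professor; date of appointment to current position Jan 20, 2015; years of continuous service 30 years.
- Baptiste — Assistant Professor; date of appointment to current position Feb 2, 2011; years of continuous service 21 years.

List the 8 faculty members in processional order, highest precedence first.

Drummond, Lindqvist, Pereira, Johansson, Tanaka, Baptiste, Szabo, Sorensen

By current position: Drummond and Lindqvist (Dean); then Pereira, Johansson, Tanaka, Baptiste, Szabo and Sorensen (Assistant Professor).
Among Drummond and Lindqvist, by years of continuous service (lower first): Drummond (26 years) before Lindqvist (38 years).
Among Pereira, Johansson, Tanaka, Baptiste, Szabo and Sorensen, by years of continuous service (lower first): Pereira (11 years) before Johansson (12 years) before Tanaka and Baptiste (21 years) before Szabo (29 years) before Sorensen (30 years).
Among Tanaka and Baptiste, by date of appointment to current position (earlier first): Tanaka (May 15, 2008) before Baptiste (Feb 2, 2011).
Full order: Drummond, Lindqvist, Pereira, Johansson, Tanaka, Baptiste, Szabo, Sorensen.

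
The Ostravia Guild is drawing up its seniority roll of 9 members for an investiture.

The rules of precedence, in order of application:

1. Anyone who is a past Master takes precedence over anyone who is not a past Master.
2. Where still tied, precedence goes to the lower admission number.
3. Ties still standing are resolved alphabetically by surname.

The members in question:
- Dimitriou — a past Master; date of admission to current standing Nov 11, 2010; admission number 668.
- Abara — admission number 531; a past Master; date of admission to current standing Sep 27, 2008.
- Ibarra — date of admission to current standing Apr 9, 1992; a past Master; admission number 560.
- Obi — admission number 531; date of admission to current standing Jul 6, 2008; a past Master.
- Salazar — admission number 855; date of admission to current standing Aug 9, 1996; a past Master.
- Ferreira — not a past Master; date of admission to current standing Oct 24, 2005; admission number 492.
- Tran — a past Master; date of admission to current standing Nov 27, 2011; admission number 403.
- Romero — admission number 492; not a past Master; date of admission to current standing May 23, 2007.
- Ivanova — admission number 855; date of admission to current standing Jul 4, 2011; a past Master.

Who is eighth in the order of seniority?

Ferreira

By the first rule: Tran, Abara, Obi, Ibarra, Dimitriou, Ivanova and Salazar (each a past Master); then Ferreira and Romero (both not a past Master).
Among Tran, Abara, Obi, Ibarra, Dimitriou, Ivanova and Salazar, by admission number (lower first): Tran (403) before Abara and Obi (531) before Ibarra (560) before Dimitriou (668) before Ivanova and Salazar (855).
Among Abara and Obi, alphabetically by surname: Abara before Obi.
Among Ivanova and Salazar, alphabetically by surname: Ivanova before Salazar.
Ferreira and Romero both have admission number 492, so the next rule applies.
Among Ferreira and Romero, alphabetically by surname: Ferreira before Romero.
Order: Tran, Abara, Obi, Ibarra, Dimitriou, Ivanova, Salazar, Ferreira, Romero.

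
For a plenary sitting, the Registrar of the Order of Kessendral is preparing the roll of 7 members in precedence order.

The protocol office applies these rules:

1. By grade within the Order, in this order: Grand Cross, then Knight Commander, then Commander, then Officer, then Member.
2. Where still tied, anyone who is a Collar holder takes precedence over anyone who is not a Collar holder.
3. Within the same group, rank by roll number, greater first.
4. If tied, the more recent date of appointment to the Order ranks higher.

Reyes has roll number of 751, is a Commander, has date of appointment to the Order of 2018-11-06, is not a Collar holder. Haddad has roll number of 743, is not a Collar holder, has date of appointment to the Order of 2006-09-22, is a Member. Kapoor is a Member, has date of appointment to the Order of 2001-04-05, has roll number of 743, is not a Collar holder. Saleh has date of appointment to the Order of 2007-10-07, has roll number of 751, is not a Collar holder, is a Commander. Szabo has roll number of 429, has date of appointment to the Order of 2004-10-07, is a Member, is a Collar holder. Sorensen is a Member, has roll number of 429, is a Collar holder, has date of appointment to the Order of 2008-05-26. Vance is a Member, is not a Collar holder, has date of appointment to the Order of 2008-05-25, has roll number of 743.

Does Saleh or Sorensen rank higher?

By grade within the Order: Reyes and Saleh (Commander); then Sorensen, Szabo, Vance, Haddad and Kapoor (Member).
Reyes and Saleh are each not a Collar holder, so the next rule applies.
Reyes and Saleh both have roll number 751, so the next rule applies.
Among Reyes and Saleh, by date of appointment to the Order (later first): Reyes (2018-11-06) before Saleh (2007-10-07).
Among Sorensen, Szabo, Vance, Haddad and Kapoor, a Collar holder before not a Collar holder: Sorensen and Szabo (a Collar holder) before Vance, Haddad and Kapoor (not a Collar holder).
Sorensen and Szabo both have roll number 429, so the next rule applies.
Among Sorensen and Szabo, by date of appointment to the Order (later first): Sorensen (2008-05-26) before Szabo (2004-10-07).
Vance, Haddad and Kapoor all have roll number 743, so the next rule applies.
Among Vance, Haddad and Kapoor, by date of appointment to the Order (later first): Vance (2008-05-25) before Haddad (2006-09-22) before Kapoor (2001-04-05).
So Saleh takes precedence.

Saleh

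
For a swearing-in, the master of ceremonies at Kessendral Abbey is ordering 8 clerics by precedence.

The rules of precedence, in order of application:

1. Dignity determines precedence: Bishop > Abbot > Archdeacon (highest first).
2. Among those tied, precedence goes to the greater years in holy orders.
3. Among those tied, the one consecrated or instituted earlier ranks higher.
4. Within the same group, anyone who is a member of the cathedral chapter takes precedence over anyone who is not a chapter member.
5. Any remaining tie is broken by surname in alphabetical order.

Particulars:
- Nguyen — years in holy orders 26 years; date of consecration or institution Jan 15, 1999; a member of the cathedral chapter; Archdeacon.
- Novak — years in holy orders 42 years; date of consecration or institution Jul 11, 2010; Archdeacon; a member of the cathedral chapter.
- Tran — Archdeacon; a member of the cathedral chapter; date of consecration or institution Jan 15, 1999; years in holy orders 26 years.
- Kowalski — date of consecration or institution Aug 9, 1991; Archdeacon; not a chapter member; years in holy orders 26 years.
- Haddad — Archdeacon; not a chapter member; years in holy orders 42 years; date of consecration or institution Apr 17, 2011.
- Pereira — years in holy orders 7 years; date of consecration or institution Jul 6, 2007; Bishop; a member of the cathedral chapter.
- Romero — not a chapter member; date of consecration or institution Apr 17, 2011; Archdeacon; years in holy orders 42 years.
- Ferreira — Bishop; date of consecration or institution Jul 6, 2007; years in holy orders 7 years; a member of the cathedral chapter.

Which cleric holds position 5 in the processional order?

By dignity: Ferreira and Pereira (Bishop); then Novak, Haddad, Romero, Kowalski, Nguyen and Tran (Archdeacon).
Ferreira and Pereira both have years in holy orders 7 years, so the next rule applies.
Ferreira and Pereira both have date of consecration or institution Jul 6, 2007, so the next rule applies.
Ferreira and Pereira are each a member of the cathedral chapter, so the next rule applies.
Among Ferreira and Pereira, alphabetically by surname: Ferreira before Pereira.
Among Novak, Haddad, Romero, Kowalski, Nguyen and Tran, by years in holy orders (higher first): Novak, Haddad and Romero (42 years) before Kowalski, Nguyen and Tran (26 years).
Among Novak, Haddad and Romero, by date of consecration or institution (earlier first): Novak (Jul 11, 2010) before Haddad and Romero (Apr 17, 2011).
Haddad and Romero are each not a chapter member, so the next rule applies.
Among Haddad and Romero, alphabetically by surname: Haddad before Romero.
Among Kowalski, Nguyen and Tran, by date of consecration or institution (earlier first): Kowalski (Aug 9, 1991) before Nguyen and Tran (Jan 15, 1999).
Nguyen and Tran are each a member of the cathedral chapter, so the next rule applies.
Among Nguyen and Tran, alphabetically by surname: Nguyen before Tran.
Order: Ferreira, Pereira, Novak, Haddad, Romero, Kowalski, Nguyen, Tran.

Romero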